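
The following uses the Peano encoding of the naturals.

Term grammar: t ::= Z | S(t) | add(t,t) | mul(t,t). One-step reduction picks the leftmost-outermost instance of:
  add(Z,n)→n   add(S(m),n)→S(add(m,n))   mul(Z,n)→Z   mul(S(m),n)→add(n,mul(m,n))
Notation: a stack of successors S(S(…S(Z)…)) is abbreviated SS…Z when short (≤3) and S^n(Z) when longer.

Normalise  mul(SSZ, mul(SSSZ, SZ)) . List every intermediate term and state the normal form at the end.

  start: mul(SSZ, mul(SSSZ, SZ))
  step 1: add(mul(SSSZ, SZ), mul(SZ, mul(SSSZ, SZ)))
  step 2: add(add(SZ, mul(SSZ, SZ)), mul(SZ, mul(SSSZ, SZ)))
  step 3: add(S(add(Z, mul(SSZ, SZ))), mul(SZ, mul(SSSZ, SZ)))
  step 4: S(add(add(Z, mul(SSZ, SZ)), mul(SZ, mul(SSSZ, SZ))))
  step 5: S(add(mul(SSZ, SZ), mul(SZ, mul(SSSZ, SZ))))
  step 6: S(add(add(SZ, mul(SZ, SZ)), mul(SZ, mul(SSSZ, SZ))))
  step 7: S(add(S(add(Z, mul(SZ, SZ))), mul(SZ, mul(SSSZ, SZ))))
  step 8: S(S(add(add(Z, mul(SZ, SZ)), mul(SZ, mul(SSSZ, SZ)))))
  step 9: S(S(add(mul(SZ, SZ), mul(SZ, mul(SSSZ, SZ)))))
  step 10: S(S(add(add(SZ, mul(Z, SZ)), mul(SZ, mul(SSSZ, SZ)))))
  step 11: S(S(add(S(add(Z, mul(Z, SZ))), mul(SZ, mul(SSSZ, SZ)))))
  step 12: S(S(S(add(add(Z, mul(Z, SZ)), mul(SZ, mul(SSSZ, SZ))))))
  step 13: S(S(S(add(mul(Z, SZ), mul(SZ, mul(SSSZ, SZ))))))
  step 14: S(S(S(add(Z, mul(SZ, mul(SSSZ, SZ))))))
  step 15: S(S(S(mul(SZ, mul(SSSZ, SZ)))))
  step 16: S(S(S(add(mul(SSSZ, SZ), mul(Z, mul(SSSZ, SZ))))))
  step 17: S(S(S(add(add(SZ, mul(SSZ, SZ)), mul(Z, mul(SSSZ, SZ))))))
  step 18: S(S(S(add(S(add(Z, mul(SSZ, SZ))), mul(Z, mul(SSSZ, SZ))))))
  step 19: S(S(S(S(add(add(Z, mul(SSZ, SZ)), mul(Z, mul(SSSZ, SZ)))))))
  step 20: S(S(S(S(add(mul(SSZ, SZ), mul(Z, mul(SSSZ, SZ)))))))
  step 21: S(S(S(S(add(add(SZ, mul(SZ, SZ)), mul(Z, mul(SSSZ, SZ)))))))
  step 22: S(S(S(S(add(S(add(Z, mul(SZ, SZ))), mul(Z, mul(SSSZ, SZ)))))))
  step 23: S(S(S(S(S(add(add(Z, mul(SZ, SZ)), mul(Z, mul(SSSZ, SZ))))))))
  step 24: S(S(S(S(S(add(mul(SZ, SZ), mul(Z, mul(SSSZ, SZ))))))))
  step 25: S(S(S(S(S(add(add(SZ, mul(Z, SZ)), mul(Z, mul(SSSZ, SZ))))))))
  step 26: S(S(S(S(S(add(S(add(Z, mul(Z, SZ))), mul(Z, mul(SSSZ, SZ))))))))
  step 27: S(S(S(S(S(S(add(add(Z, mul(Z, SZ)), mul(Z, mul(SSSZ, SZ)))))))))
  step 28: S(S(S(S(S(S(add(mul(Z, SZ), mul(Z, mul(SSSZ, SZ)))))))))
  step 29: S(S(S(S(S(S(add(Z, mul(Z, mul(SSSZ, SZ)))))))))
  step 30: S(S(S(S(S(S(mul(Z, mul(SSSZ, SZ))))))))
  step 31: S^6(Z)

Answer: normal form = S^6(Z)  (in 31 steps)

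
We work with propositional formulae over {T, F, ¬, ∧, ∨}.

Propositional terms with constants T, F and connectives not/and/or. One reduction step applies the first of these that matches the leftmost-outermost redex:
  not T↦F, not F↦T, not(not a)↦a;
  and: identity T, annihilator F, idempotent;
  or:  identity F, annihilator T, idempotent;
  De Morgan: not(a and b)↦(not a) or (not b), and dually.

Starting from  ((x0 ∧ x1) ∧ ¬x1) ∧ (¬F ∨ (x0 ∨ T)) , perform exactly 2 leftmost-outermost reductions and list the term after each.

Answer: after 2 steps: ((x0 ∧ x1) ∧ ¬x1) ∧ T

Working:
  start: ((x0 ∧ x1) ∧ ¬x1) ∧ (¬F ∨ (x0 ∨ T))
  step 1: ((x0 ∧ x1) ∧ ¬x1) ∧ (T ∨ (x0 ∨ T))
  step 2: ((x0 ∧ x1) ∧ ¬x1) ∧ T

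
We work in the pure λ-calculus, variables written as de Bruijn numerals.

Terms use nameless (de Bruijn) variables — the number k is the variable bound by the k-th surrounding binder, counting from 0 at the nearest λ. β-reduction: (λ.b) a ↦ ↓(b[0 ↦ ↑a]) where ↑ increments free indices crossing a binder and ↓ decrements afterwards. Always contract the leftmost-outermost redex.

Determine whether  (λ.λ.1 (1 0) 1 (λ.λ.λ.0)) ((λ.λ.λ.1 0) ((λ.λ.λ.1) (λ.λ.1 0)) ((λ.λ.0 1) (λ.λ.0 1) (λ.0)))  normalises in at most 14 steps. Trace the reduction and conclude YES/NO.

Answer: NO — after 14 steps the term is λ.(λ.0) (λ.λ.0 1) ((λ.λ.λ.1 0) ((λ.λ.λ.1) (λ.λ.1 0)) ((λ.λ.0 1) (λ.λ.0 1) (λ.0)) 0) (λ.λ.λ.0), not yet normal

Reduction:
  start: (λ.λ.1 (1 0) 1 (λ.λ.λ.0)) ((λ.λ.λ.1 0) ((λ.λ.λ.1) (λ.λ.1 0)) ((λ.λ.0 1) (λ.λ.0 1) (λ.0)))
  [1] λ.(λ.λ.λ.1 0) ((λ.λ.λ.1) (λ.λ.1 0)) ((λ.λ.0 1) (λ.λ.0 1) (λ.0)) ((λ.λ.λ.1 0) ((λ.λ.λ.1) (λ.λ.1 0)) ((λ.λ.0 1) (λ.λ.0 1) (λ.0)) 0) ((λ.λ.λ.1 0) ((λ.λ.λ.1) (λ.λ.1 0)) ((λ.λ.0 1) (λ.λ.0 1) (λ.0))) (λ.λ.λ.0)
  [2] λ.(λ.λ.1 0) ((λ.λ.0 1) (λ.λ.0 1) (λ.0)) ((λ.λ.λ.1 0) ((λ.λ.λ.1) (λ.λ.1 0)) ((λ.λ.0 1) (λ.λ.0 1) (λ.0)) 0) ((λ.λ.λ.1 0) ((λ.λ.λ.1) (λ.λ.1 0)) ((λ.λ.0 1) (λ.λ.0 1) (λ.0))) (λ.λ.λ.0)
  [3] λ.(λ.(λ.λ.0 1) (λ.λ.0 1) (λ.0) 0) ((λ.λ.λ.1 0) ((λ.λ.λ.1) (λ.λ.1 0)) ((λ.λ.0 1) (λ.λ.0 1) (λ.0)) 0) ((λ.λ.λ.1 0) ((λ.λ.λ.1) (λ.λ.1 0)) ((λ.λ.0 1) (λ.λ.0 1) (λ.0))) (λ.λ.λ.0)
  [4] λ.(λ.λ.0 1) (λ.λ.0 1) (λ.0) ((λ.λ.λ.1 0) ((λ.λ.λ.1) (λ.λ.1 0)) ((λ.λ.0 1) (λ.λ.0 1) (λ.0)) 0) ((λ.λ.λ.1 0) ((λ.λ.λ.1) (λ.λ.1 0)) ((λ.λ.0 1) (λ.λ.0 1) (λ.0))) (λ.λ.λ.0)
  [5] λ.(λ.0 (λ.λ.0 1)) (λ.0) ((λ.λ.λ.1 0) ((λ.λ.λ.1) (λ.λ.1 0)) ((λ.λ.0 1) (λ.λ.0 1) (λ.0)) 0) ((λ.λ.λ.1 0) ((λ.λ.λ.1) (λ.λ.1 0)) ((λ.λ.0 1) (λ.λ.0 1) (λ.0))) (λ.λ.λ.0)
  [6] λ.(λ.0) (λ.λ.0 1) ((λ.λ.λ.1 0) ((λ.λ.λ.1) (λ.λ.1 0)) ((λ.λ.0 1) (λ.λ.0 1) (λ.0)) 0) ((λ.λ.λ.1 0) ((λ.λ.λ.1) (λ.λ.1 0)) ((λ.λ.0 1) (λ.λ.0 1) (λ.0))) (λ.λ.λ.0)
  [7] λ.(λ.λ.0 1) ((λ.λ.λ.1 0) ((λ.λ.λ.1) (λ.λ.1 0)) ((λ.λ.0 1) (λ.λ.0 1) (λ.0)) 0) ((λ.λ.λ.1 0) ((λ.λ.λ.1) (λ.λ.1 0)) ((λ.λ.0 1) (λ.λ.0 1) (λ.0))) (λ.λ.λ.0)
  [8] λ.(λ.0 ((λ.λ.λ.1 0) ((λ.λ.λ.1) (λ.λ.1 0)) ((λ.λ.0 1) (λ.λ.0 1) (λ.0)) 1)) ((λ.λ.λ.1 0) ((λ.λ.λ.1) (λ.λ.1 0)) ((λ.λ.0 1) (λ.λ.0 1) (λ.0))) (λ.λ.λ.0)
  [9] λ.(λ.λ.λ.1 0) ((λ.λ.λ.1) (λ.λ.1 0)) ((λ.λ.0 1) (λ.λ.0 1) (λ.0)) ((λ.λ.λ.1 0) ((λ.λ.λ.1) (λ.λ.1 0)) ((λ.λ.0 1) (λ.λ.0 1) (λ.0)) 0) (λ.λ.λ.0)
  [10] λ.(λ.λ.1 0) ((λ.λ.0 1) (λ.λ.0 1) (λ.0)) ((λ.λ.λ.1 0) ((λ.λ.λ.1) (λ.λ.1 0)) ((λ.λ.0 1) (λ.λ.0 1) (λ.0)) 0) (λ.λ.λ.0)
  [11] λ.(λ.(λ.λ.0 1) (λ.λ.0 1) (λ.0) 0) ((λ.λ.λ.1 0) ((λ.λ.λ.1) (λ.λ.1 0)) ((λ.λ.0 1) (λ.λ.0 1) (λ.0)) 0) (λ.λ.λ.0)
  [12] λ.(λ.λ.0 1) (λ.λ.0 1) (λ.0) ((λ.λ.λ.1 0) ((λ.λ.λ.1) (λ.λ.1 0)) ((λ.λ.0 1) (λ.λ.0 1) (λ.0)) 0) (λ.λ.λ.0)
  [13] λ.(λ.0 (λ.λ.0 1)) (λ.0) ((λ.λ.λ.1 0) ((λ.λ.λ.1) (λ.λ.1 0)) ((λ.λ.0 1) (λ.λ.0 1) (λ.0)) 0) (λ.λ.λ.0)
  [14] λ.(λ.0) (λ.λ.0 1) ((λ.λ.λ.1 0) ((λ.λ.λ.1) (λ.λ.1 0)) ((λ.λ.0 1) (λ.λ.0 1) (λ.0)) 0) (λ.λ.λ.0)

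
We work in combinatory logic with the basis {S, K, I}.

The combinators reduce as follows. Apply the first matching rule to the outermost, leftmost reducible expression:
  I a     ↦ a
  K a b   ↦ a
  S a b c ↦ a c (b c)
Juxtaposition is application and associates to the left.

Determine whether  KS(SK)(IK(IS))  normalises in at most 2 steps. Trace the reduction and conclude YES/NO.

  start: KS(SK)(IK(IS))
  →1  S(IK(IS))
  →2  S(K(IS))

Answer: NO — after 2 steps the term is S(K(IS)), not yet normal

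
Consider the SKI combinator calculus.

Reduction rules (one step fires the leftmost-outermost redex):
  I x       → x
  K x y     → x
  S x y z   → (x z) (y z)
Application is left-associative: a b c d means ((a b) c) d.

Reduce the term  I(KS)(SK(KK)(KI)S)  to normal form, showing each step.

  start: I(KS)(SK(KK)(KI)S)
  step 1: KS(SK(KK)(KI)S)
  step 2: S

Answer: normal form = S  (in 2 steps)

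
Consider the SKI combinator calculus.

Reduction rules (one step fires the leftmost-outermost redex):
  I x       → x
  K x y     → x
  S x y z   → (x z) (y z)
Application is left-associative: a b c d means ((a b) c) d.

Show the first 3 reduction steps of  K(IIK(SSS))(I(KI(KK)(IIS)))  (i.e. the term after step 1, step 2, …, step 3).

  start: K(IIK(SSS))(I(KI(KK)(IIS)))
  [1] IIK(SSS)
  [2] IK(SSS)
  [3] K(SSS)

Answer: after 3 steps: K(SSS)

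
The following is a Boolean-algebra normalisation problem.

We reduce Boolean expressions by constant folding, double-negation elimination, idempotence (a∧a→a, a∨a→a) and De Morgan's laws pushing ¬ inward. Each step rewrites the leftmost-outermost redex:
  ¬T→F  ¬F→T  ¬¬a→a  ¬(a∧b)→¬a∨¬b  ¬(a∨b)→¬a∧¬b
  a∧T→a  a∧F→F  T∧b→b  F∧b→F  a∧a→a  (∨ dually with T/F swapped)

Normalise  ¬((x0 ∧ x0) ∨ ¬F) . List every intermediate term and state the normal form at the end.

  start: ¬((x0 ∧ x0) ∨ ¬F)
  →1  ¬(x0 ∧ x0) ∧ ¬¬F
  →2  (¬x0 ∨ ¬x0) ∧ ¬¬F
  →3  ¬x0 ∧ ¬¬F
  →4  ¬x0 ∧ F
  →5  F

Answer: normal form = F  (in 5 steps)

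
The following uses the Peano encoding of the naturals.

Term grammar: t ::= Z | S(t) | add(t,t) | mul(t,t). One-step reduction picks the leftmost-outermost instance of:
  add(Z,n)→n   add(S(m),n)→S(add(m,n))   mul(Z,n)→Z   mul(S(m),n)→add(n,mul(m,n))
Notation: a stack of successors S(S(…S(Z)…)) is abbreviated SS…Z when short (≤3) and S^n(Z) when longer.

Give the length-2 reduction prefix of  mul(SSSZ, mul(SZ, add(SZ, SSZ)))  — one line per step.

  start: mul(SSSZ, mul(SZ, add(SZ, SSZ)))
  step 1: add(mul(SZ, add(SZ, SSZ)), mul(SSZ, mul(SZ, add(SZ, SSZ))))
  step 2: add(add(add(SZ, SSZ), mul(Z, add(SZ, SSZ))), mul(SSZ, mul(SZ, add(SZ, SSZ))))

Answer: after 2 steps: add(add(add(SZ, SSZ), mul(Z, add(SZ, SSZ))), mul(SSZ, mul(SZ, add(SZ, SSZ))))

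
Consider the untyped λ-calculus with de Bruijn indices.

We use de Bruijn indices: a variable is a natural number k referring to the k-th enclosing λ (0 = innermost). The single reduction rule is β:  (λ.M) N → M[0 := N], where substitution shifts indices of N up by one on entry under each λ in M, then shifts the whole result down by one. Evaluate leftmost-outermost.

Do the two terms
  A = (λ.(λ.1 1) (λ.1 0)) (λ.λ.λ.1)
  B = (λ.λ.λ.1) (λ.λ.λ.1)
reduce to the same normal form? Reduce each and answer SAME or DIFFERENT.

Term A:
  start: (λ.(λ.1 1) (λ.1 0)) (λ.λ.λ.1)
  →1  (λ.(λ.λ.λ.1) (λ.λ.λ.1)) (λ.(λ.λ.λ.1) 0)
  →2  (λ.λ.λ.1) (λ.λ.λ.1)
  →3  λ.λ.1

Term B:
  start: (λ.λ.λ.1) (λ.λ.λ.1)
  →1  λ.λ.1

Answer: SAME — A ⇓ λ.λ.1, B ⇓ λ.λ.1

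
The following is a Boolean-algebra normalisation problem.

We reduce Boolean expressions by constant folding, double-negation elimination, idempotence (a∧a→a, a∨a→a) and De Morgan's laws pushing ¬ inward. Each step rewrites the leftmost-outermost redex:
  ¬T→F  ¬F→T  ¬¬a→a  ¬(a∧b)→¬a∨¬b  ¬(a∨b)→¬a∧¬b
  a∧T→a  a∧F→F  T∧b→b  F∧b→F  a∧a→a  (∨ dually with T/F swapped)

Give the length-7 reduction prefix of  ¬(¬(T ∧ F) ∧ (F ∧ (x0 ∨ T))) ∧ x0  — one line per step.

Answer: after 7 steps: T ∧ x0

Working:
  start: ¬(¬(T ∧ F) ∧ (F ∧ (x0 ∨ T))) ∧ x0
  →1  (¬¬(T ∧ F) ∨ ¬(F ∧ (x0 ∨ T))) ∧ x0
  →2  ((T ∧ F) ∨ ¬(F ∧ (x0 ∨ T))) ∧ x0
  →3  (F ∨ ¬(F ∧ (x0 ∨ T))) ∧ x0
  →4  ¬(F ∧ (x0 ∨ T)) ∧ x0
  →5  (¬F ∨ ¬(x0 ∨ T)) ∧ x0
  →6  (T ∨ ¬(x0 ∨ T)) ∧ x0
  →7  T ∧ x0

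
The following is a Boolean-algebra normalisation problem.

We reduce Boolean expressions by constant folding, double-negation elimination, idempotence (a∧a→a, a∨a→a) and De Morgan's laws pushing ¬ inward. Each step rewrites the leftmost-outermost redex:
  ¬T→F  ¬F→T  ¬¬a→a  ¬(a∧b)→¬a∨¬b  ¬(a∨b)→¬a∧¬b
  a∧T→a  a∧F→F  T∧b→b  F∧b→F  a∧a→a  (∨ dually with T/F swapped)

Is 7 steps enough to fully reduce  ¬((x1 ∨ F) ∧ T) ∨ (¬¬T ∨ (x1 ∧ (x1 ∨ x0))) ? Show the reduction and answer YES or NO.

Answer: NO — after 7 steps the term is ¬x1 ∨ (T ∨ (x1 ∧ (x1 ∨ x0))), not yet normal

Reduction:
  start: ¬((x1 ∨ F) ∧ T) ∨ (¬¬T ∨ (x1 ∧ (x1 ∨ x0)))
  →1  (¬(x1 ∨ F) ∨ ¬T) ∨ (¬¬T ∨ (x1 ∧ (x1 ∨ x0)))
  →2  ((¬x1 ∧ ¬F) ∨ ¬T) ∨ (¬¬T ∨ (x1 ∧ (x1 ∨ x0)))
  →3  ((¬x1 ∧ T) ∨ ¬T) ∨ (¬¬T ∨ (x1 ∧ (x1 ∨ x0)))
  →4  (¬x1 ∨ ¬T) ∨ (¬¬T ∨ (x1 ∧ (x1 ∨ x0)))
  →5  (¬x1 ∨ F) ∨ (¬¬T ∨ (x1 ∧ (x1 ∨ x0)))
  →6  ¬x1 ∨ (¬¬T ∨ (x1 ∧ (x1 ∨ x0)))
  →7  ¬x1 ∨ (T ∨ (x1 ∧ (x1 ∨ x0)))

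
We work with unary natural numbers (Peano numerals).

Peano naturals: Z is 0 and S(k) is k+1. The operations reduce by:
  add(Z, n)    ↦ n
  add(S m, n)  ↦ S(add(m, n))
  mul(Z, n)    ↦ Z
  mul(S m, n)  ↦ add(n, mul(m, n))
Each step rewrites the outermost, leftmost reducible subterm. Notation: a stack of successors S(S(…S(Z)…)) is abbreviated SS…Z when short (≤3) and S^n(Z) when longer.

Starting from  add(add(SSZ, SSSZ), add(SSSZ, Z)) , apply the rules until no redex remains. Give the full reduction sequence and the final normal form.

  start: add(add(SSZ, SSSZ), add(SSSZ, Z))
  →1  add(S(add(SZ, SSSZ)), add(SSSZ, Z))
  →2  S(add(add(SZ, SSSZ), add(SSSZ, Z)))
  →3  S(add(S(add(Z, SSSZ)), add(SSSZ, Z)))
  →4  S(S(add(add(Z, SSSZ), add(SSSZ, Z))))
  →5  S(S(add(SSSZ, add(SSSZ, Z))))
  →6  S(S(S(add(SSZ, add(SSSZ, Z)))))
  →7  S(S(S(S(add(SZ, add(SSSZ, Z))))))
  →8  S(S(S(S(S(add(Z, add(SSSZ, Z)))))))
  →9  S(S(S(S(S(add(SSSZ, Z))))))
  →10  S(S(S(S(S(S(add(SSZ, Z)))))))
  →11  S(S(S(S(S(S(S(add(SZ, Z))))))))
  →12  S(S(S(S(S(S(S(S(add(Z, Z)))))))))
  →13  S^8(Z)

Answer: normal form = S^8(Z)  (in 13 steps)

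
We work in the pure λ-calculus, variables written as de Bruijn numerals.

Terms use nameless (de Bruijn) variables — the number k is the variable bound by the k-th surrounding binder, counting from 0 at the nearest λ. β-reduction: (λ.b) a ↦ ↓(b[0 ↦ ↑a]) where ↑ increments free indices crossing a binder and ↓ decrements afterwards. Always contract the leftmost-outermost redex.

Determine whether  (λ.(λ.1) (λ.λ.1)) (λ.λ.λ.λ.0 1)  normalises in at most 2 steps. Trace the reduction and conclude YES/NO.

  start: (λ.(λ.1) (λ.λ.1)) (λ.λ.λ.λ.0 1)
  →1  (λ.λ.λ.λ.λ.0 1) (λ.λ.1)
  →2  λ.λ.λ.λ.0 1

Answer: YES — reaches normal form λ.λ.λ.λ.0 1 in 2 ≤ 2 steps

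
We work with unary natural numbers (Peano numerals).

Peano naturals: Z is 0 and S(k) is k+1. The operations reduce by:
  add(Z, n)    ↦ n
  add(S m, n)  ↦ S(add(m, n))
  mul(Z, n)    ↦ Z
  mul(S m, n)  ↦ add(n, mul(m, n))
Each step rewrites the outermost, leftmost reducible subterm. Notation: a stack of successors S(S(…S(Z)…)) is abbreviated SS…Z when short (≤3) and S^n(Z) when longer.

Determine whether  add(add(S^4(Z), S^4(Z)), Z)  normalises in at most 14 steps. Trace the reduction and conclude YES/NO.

Answer: YES — reaches normal form S^8(Z) in 14 ≤ 14 steps

Reduction:
  start: add(add(S^4(Z), S^4(Z)), Z)
  step 1: add(S(add(SSSZ, S^4(Z))), Z)
  step 2: S(add(add(SSSZ, S^4(Z)), Z))
  step 3: S(add(S(add(SSZ, S^4(Z))), Z))
  step 4: S(S(add(add(SSZ, S^4(Z)), Z)))
  step 5: S(S(add(S(add(SZ, S^4(Z))), Z)))
  step 6: S(S(S(add(add(SZ, S^4(Z)), Z))))
  step 7: S(S(S(add(S(add(Z, S^4(Z))), Z))))
  step 8: S(S(S(S(add(add(Z, S^4(Z)), Z)))))
  step 9: S(S(S(S(add(S^4(Z), Z)))))
  step 10: S(S(S(S(S(add(SSSZ, Z))))))
  step 11: S(S(S(S(S(S(add(SSZ, Z)))))))
  step 12: S(S(S(S(S(S(S(add(SZ, Z))))))))
  step 13: S(S(S(S(S(S(S(S(add(Z, Z)))))))))
  step 14: S^8(Z)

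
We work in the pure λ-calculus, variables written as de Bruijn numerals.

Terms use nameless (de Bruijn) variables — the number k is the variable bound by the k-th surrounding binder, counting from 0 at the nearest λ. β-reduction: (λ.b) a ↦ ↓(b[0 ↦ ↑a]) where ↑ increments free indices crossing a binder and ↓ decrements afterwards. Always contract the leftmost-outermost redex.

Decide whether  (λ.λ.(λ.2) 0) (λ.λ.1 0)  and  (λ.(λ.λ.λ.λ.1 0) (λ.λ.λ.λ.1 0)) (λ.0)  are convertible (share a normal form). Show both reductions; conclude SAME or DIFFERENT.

Term A:
  start: (λ.λ.(λ.2) 0) (λ.λ.1 0)
  [1] λ.(λ.λ.λ.1 0) 0
  [2] λ.λ.λ.1 0

Term B:
  start: (λ.(λ.λ.λ.λ.1 0) (λ.λ.λ.λ.1 0)) (λ.0)
  [1] (λ.λ.λ.λ.1 0) (λ.λ.λ.λ.1 0)
  [2] λ.λ.λ.1 0

Answer: SAME — A ⇓ λ.λ.λ.1 0, B ⇓ λ.λ.λ.1 0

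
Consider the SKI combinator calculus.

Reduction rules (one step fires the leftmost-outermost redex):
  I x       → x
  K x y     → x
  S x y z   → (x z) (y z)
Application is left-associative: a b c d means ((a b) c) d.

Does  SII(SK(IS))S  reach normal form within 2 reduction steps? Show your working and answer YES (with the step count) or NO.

  start: SII(SK(IS))S
  step 1: I(SK(IS))(I(SK(IS)))S
  step 2: SK(IS)(I(SK(IS)))S

Answer: NO — after 2 steps the term is SK(IS)(I(SK(IS)))S, not yet normal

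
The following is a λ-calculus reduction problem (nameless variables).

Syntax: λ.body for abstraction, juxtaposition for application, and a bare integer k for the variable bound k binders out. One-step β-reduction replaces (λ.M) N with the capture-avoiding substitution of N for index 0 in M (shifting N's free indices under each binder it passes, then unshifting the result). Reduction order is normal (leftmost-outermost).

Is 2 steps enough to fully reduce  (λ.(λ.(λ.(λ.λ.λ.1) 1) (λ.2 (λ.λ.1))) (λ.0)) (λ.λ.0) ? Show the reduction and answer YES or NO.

Answer: NO — after 2 steps the term is (λ.(λ.λ.λ.1) (λ.0)) (λ.(λ.λ.0) (λ.λ.1)), not yet normal

Working:
  start: (λ.(λ.(λ.(λ.λ.λ.1) 1) (λ.2 (λ.λ.1))) (λ.0)) (λ.λ.0)
  →1  (λ.(λ.(λ.λ.λ.1) 1) (λ.(λ.λ.0) (λ.λ.1))) (λ.0)
  →2  (λ.(λ.λ.λ.1) (λ.0)) (λ.(λ.λ.0) (λ.λ.1))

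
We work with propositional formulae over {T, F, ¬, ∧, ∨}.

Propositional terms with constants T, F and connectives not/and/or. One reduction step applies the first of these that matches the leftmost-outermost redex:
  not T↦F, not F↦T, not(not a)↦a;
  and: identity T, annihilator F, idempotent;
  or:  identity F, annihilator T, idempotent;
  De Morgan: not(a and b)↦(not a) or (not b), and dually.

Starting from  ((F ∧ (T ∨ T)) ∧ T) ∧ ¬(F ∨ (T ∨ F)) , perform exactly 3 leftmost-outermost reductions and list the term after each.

  start: ((F ∧ (T ∨ T)) ∧ T) ∧ ¬(F ∨ (T ∨ F))
  step 1: (F ∧ (T ∨ T)) ∧ ¬(F ∨ (T ∨ F))
  step 2: F ∧ ¬(F ∨ (T ∨ F))
  step 3: F

Answer: after 3 steps: F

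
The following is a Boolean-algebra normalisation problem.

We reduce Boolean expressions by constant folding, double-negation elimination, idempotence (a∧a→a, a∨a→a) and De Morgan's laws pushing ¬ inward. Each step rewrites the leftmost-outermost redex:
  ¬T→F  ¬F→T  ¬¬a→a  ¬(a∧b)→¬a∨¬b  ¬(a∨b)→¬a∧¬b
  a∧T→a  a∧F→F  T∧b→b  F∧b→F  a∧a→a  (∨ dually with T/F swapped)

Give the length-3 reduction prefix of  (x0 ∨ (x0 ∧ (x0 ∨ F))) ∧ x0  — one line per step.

Answer: after 3 steps: x0 ∧ x0

Reduction:
  start: (x0 ∨ (x0 ∧ (x0 ∨ F))) ∧ x0
  [1] (x0 ∨ (x0 ∧ x0)) ∧ x0
  [2] (x0 ∨ x0) ∧ x0
  [3] x0 ∧ x0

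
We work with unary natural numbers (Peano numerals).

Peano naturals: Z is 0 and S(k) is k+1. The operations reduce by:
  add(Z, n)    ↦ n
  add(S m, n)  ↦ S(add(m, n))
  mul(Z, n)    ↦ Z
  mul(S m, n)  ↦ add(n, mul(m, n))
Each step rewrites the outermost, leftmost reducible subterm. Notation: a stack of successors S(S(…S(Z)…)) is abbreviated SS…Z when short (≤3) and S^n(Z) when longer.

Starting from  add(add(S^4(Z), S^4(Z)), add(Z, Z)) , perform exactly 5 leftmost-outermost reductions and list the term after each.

Answer: after 5 steps: S(S(add(S(add(SZ, S^4(Z))), add(Z, Z))))

Working:
  start: add(add(S^4(Z), S^4(Z)), add(Z, Z))
  [1] add(S(add(SSSZ, S^4(Z))), add(Z, Z))
  [2] S(add(add(SSSZ, S^4(Z)), add(Z, Z)))
  [3] S(add(S(add(SSZ, S^4(Z))), add(Z, Z)))
  [4] S(S(add(add(SSZ, S^4(Z)), add(Z, Z))))
  [5] S(S(add(S(add(SZ, S^4(Z))), add(Z, Z))))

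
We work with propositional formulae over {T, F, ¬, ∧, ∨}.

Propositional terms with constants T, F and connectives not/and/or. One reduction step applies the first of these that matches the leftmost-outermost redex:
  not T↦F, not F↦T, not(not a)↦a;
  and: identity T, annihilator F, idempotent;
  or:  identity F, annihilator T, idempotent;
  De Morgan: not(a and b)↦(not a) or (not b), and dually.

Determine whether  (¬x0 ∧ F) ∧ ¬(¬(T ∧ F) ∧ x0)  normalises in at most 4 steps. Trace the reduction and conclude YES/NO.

  start: (¬x0 ∧ F) ∧ ¬(¬(T ∧ F) ∧ x0)
  [1] F ∧ ¬(¬(T ∧ F) ∧ x0)
  [2] F

Answer: YES — reaches normal form F in 2 ≤ 4 steps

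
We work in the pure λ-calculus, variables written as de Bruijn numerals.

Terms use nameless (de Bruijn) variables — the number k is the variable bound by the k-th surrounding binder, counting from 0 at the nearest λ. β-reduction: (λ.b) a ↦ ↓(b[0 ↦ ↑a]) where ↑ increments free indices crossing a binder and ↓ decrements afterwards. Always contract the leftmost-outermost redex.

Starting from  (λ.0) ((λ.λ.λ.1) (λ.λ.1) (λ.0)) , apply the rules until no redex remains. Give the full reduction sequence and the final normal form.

  start: (λ.0) ((λ.λ.λ.1) (λ.λ.1) (λ.0))
  [1] (λ.λ.λ.1) (λ.λ.1) (λ.0)
  [2] (λ.λ.1) (λ.0)
  [3] λ.λ.0

Answer: normal form = λ.λ.0  (in 3 steps)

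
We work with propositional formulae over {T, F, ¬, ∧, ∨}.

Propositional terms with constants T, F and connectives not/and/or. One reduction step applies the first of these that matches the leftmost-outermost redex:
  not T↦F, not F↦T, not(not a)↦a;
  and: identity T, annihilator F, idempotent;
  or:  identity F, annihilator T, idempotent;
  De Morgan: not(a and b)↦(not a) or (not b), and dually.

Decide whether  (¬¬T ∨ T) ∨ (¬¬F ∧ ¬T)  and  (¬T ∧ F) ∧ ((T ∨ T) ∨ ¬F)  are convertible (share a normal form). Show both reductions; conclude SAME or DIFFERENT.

Term A:
  start: (¬¬T ∨ T) ∨ (¬¬F ∧ ¬T)
  [1] T ∨ (¬¬F ∧ ¬T)
  [2] T

Term B:
  start: (¬T ∧ F) ∧ ((T ∨ T) ∨ ¬F)
  [1] F ∧ ((T ∨ T) ∨ ¬F)
  [2] F

Answer: DIFFERENT — A ⇓ T, B ⇓ F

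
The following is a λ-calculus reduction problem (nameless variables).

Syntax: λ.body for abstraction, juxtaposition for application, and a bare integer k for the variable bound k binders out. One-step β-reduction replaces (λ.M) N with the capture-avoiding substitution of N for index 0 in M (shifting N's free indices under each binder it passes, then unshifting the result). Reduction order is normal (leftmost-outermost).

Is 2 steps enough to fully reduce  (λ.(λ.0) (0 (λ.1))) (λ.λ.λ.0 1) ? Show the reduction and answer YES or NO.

Answer: NO — after 2 steps the term is (λ.λ.λ.0 1) (λ.λ.λ.λ.0 1), not yet normal

Working:
  start: (λ.(λ.0) (0 (λ.1))) (λ.λ.λ.0 1)
  step 1: (λ.0) ((λ.λ.λ.0 1) (λ.λ.λ.λ.0 1))
  step 2: (λ.λ.λ.0 1) (λ.λ.λ.λ.0 1)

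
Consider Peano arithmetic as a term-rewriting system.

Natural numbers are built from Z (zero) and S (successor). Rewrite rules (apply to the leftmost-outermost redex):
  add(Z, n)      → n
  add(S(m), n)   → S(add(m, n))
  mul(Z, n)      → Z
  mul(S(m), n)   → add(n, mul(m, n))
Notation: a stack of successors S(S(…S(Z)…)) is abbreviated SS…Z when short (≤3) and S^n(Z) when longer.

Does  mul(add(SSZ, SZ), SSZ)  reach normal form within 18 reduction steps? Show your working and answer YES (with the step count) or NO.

  start: mul(add(SSZ, SZ), SSZ)
  step 1: mul(S(add(SZ, SZ)), SSZ)
  step 2: add(SSZ, mul(add(SZ, SZ), SSZ))
  step 3: S(add(SZ, mul(add(SZ, SZ), SSZ)))
  step 4: S(S(add(Z, mul(add(SZ, SZ), SSZ))))
  step 5: S(S(mul(add(SZ, SZ), SSZ)))
  step 6: S(S(mul(S(add(Z, SZ)), SSZ)))
  step 7: S(S(add(SSZ, mul(add(Z, SZ), SSZ))))
  step 8: S(S(S(add(SZ, mul(add(Z, SZ), SSZ)))))
  step 9: S(S(S(S(add(Z, mul(add(Z, SZ), SSZ))))))
  step 10: S(S(S(S(mul(add(Z, SZ), SSZ)))))
  step 11: S(S(S(S(mul(SZ, SSZ)))))
  step 12: S(S(S(S(add(SSZ, mul(Z, SSZ))))))
  step 13: S(S(S(S(S(add(SZ, mul(Z, SSZ)))))))
  step 14: S(S(S(S(S(S(add(Z, mul(Z, SSZ))))))))
  step 15: S(S(S(S(S(S(mul(Z, SSZ)))))))
  step 16: S^6(Z)

Answer: YES — reaches normal form S^6(Z) in 16 ≤ 18 steps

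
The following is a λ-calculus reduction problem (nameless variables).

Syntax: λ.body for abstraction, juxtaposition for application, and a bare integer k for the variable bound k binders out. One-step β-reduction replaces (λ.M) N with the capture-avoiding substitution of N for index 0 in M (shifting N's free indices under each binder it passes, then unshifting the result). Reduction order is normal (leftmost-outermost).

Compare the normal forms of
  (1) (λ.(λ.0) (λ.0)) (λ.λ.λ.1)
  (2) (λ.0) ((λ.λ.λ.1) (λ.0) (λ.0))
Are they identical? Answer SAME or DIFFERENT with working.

Answer: DIFFERENT — A ⇓ λ.0, B ⇓ λ.λ.0

Derivation:
Term A:
  start: (λ.(λ.0) (λ.0)) (λ.λ.λ.1)
  [1] (λ.0) (λ.0)
  [2] λ.0

Term B:
  start: (λ.0) ((λ.λ.λ.1) (λ.0) (λ.0))
  [1] (λ.λ.λ.1) (λ.0) (λ.0)
  [2] (λ.λ.1) (λ.0)
  [3] λ.λ.0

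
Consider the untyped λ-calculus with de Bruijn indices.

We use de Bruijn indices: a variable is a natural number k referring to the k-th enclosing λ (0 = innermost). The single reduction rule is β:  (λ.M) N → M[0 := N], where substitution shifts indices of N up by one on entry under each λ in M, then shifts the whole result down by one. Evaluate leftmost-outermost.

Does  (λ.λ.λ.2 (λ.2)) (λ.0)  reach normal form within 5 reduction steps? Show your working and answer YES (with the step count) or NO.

  start: (λ.λ.λ.2 (λ.2)) (λ.0)
  [1] λ.λ.(λ.0) (λ.2)
  [2] λ.λ.λ.2

Answer: YES — reaches normal form λ.λ.λ.2 in 2 ≤ 5 steps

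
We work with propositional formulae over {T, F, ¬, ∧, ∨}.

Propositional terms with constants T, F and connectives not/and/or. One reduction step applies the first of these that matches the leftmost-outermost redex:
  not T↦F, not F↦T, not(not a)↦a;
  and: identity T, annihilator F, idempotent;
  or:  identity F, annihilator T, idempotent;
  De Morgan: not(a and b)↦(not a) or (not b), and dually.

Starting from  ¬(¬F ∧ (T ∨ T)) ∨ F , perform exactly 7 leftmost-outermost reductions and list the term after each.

Answer: after 7 steps: F

Working:
  start: ¬(¬F ∧ (T ∨ T)) ∨ F
  [1] ¬(¬F ∧ (T ∨ T))
  [2] ¬¬F ∨ ¬(T ∨ T)
  [3] F ∨ ¬(T ∨ T)
  [4] ¬(T ∨ T)
  [5] ¬T ∧ ¬T
  [6] ¬T
  [7] F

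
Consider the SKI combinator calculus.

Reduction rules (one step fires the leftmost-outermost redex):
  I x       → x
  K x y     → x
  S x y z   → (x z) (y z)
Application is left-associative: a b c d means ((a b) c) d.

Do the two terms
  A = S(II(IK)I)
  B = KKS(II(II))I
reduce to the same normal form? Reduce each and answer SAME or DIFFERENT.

Term A:
  start: S(II(IK)I)
  step 1: S(I(IK)I)
  step 2: S(IKI)
  step 3: S(KI)

Term B:
  start: KKS(II(II))I
  step 1: K(II(II))I
  step 2: II(II)
  step 3: I(II)
  step 4: II
  step 5: I

Answer: DIFFERENT — A ⇓ S(KI), B ⇓ I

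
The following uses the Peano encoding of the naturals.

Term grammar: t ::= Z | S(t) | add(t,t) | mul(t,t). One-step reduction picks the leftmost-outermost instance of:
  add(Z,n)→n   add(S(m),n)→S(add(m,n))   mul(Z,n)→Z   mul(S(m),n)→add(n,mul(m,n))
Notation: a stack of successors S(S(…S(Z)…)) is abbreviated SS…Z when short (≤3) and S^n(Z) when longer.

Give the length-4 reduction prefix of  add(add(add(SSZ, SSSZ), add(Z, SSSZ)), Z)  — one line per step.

Answer: after 4 steps: S(add(add(S(add(Z, SSSZ)), add(Z, SSSZ)), Z))

Working:
  start: add(add(add(SSZ, SSSZ), add(Z, SSSZ)), Z)
  step 1: add(add(S(add(SZ, SSSZ)), add(Z, SSSZ)), Z)
  step 2: add(S(add(add(SZ, SSSZ), add(Z, SSSZ))), Z)
  step 3: S(add(add(add(SZ, SSSZ), add(Z, SSSZ)), Z))
  step 4: S(add(add(S(add(Z, SSSZ)), add(Z, SSSZ)), Z))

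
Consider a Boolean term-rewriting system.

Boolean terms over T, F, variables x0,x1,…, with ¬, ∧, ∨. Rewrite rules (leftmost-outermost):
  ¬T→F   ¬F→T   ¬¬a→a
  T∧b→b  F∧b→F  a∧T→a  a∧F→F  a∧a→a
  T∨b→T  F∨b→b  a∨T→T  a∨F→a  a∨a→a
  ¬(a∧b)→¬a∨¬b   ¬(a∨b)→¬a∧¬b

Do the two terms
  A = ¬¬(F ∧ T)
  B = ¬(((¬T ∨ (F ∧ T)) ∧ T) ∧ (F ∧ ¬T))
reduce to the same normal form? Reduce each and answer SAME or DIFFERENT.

Term A:
  start: ¬¬(F ∧ T)
  [1] F ∧ T
  [2] F

Term B:
  start: ¬(((¬T ∨ (F ∧ T)) ∧ T) ∧ (F ∧ ¬T))
  [1] ¬((¬T ∨ (F ∧ T)) ∧ T) ∨ ¬(F ∧ ¬T)
  [2] (¬(¬T ∨ (F ∧ T)) ∨ ¬T) ∨ ¬(F ∧ ¬T)
  [3] ((¬¬T ∧ ¬(F ∧ T)) ∨ ¬T) ∨ ¬(F ∧ ¬T)
  [4] ((T ∧ ¬(F ∧ T)) ∨ ¬T) ∨ ¬(F ∧ ¬T)
  [5] (¬(F ∧ T) ∨ ¬T) ∨ ¬(F ∧ ¬T)
  [6] ((¬F ∨ ¬T) ∨ ¬T) ∨ ¬(F ∧ ¬T)
  [7] ((T ∨ ¬T) ∨ ¬T) ∨ ¬(F ∧ ¬T)
  [8] (T ∨ ¬T) ∨ ¬(F ∧ ¬T)
  [9] T ∨ ¬(F ∧ ¬T)
  [10] T

Answer: DIFFERENT — A ⇓ F, B ⇓ T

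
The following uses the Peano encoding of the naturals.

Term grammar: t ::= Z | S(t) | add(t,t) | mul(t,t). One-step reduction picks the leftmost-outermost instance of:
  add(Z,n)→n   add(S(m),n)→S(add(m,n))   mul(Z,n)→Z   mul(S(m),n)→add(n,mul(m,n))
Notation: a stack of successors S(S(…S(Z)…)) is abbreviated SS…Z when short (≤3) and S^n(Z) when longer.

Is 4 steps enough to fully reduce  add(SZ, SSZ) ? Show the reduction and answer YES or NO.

  start: add(SZ, SSZ)
  [1] S(add(Z, SSZ))
  [2] SSSZ

Answer: YES — reaches normal form SSSZ in 2 ≤ 4 steps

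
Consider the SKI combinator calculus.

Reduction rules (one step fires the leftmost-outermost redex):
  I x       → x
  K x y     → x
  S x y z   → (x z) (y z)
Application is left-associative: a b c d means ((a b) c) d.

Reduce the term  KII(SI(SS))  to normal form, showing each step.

  start: KII(SI(SS))
  step 1: I(SI(SS))
  step 2: SI(SS)

Answer: normal form = SI(SS)  (in 2 steps)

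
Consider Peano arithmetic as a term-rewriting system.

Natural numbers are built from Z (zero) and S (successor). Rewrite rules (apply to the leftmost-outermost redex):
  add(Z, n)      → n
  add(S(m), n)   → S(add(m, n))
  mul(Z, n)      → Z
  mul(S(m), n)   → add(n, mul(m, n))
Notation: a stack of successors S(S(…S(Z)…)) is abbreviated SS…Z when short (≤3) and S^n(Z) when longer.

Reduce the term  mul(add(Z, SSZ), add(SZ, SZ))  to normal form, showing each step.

Answer: normal form = S^4(Z)  (in 14 steps)

Derivation:
  start: mul(add(Z, SSZ), add(SZ, SZ))
  step 1: mul(SSZ, add(SZ, SZ))
  step 2: add(add(SZ, SZ), mul(SZ, add(SZ, SZ)))
  step 3: add(S(add(Z, SZ)), mul(SZ, add(SZ, SZ)))
  step 4: S(add(add(Z, SZ), mul(SZ, add(SZ, SZ))))
  step 5: S(add(SZ, mul(SZ, add(SZ, SZ))))
  step 6: S(S(add(Z, mul(SZ, add(SZ, SZ)))))
  step 7: S(S(mul(SZ, add(SZ, SZ))))
  step 8: S(S(add(add(SZ, SZ), mul(Z, add(SZ, SZ)))))
  step 9: S(S(add(S(add(Z, SZ)), mul(Z, add(SZ, SZ)))))
  step 10: S(S(S(add(add(Z, SZ), mul(Z, add(SZ, SZ))))))
  step 11: S(S(S(add(SZ, mul(Z, add(SZ, SZ))))))
  step 12: S(S(S(S(add(Z, mul(Z, add(SZ, SZ)))))))
  step 13: S(S(S(S(mul(Z, add(SZ, SZ))))))
  step 14: S^4(Z)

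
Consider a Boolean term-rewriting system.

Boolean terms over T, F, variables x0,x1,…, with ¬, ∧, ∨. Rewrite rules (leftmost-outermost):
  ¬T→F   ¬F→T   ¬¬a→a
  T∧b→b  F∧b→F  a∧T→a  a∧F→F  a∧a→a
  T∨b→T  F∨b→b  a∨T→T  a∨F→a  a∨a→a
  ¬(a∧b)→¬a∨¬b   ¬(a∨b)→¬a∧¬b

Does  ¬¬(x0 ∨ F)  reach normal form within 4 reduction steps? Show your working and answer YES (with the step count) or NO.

Answer: YES — reaches normal form x0 in 2 ≤ 4 steps

Reduction:
  start: ¬¬(x0 ∨ F)
  step 1: x0 ∨ F
  step 2: x0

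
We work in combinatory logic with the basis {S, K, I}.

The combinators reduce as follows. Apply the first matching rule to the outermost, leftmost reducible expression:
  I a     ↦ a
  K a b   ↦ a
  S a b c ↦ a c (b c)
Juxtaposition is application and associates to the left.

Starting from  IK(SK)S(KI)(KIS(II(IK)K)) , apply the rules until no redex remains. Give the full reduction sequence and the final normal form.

  start: IK(SK)S(KI)(KIS(II(IK)K))
  step 1: K(SK)S(KI)(KIS(II(IK)K))
  step 2: SK(KI)(KIS(II(IK)K))
  step 3: K(KIS(II(IK)K))(KI(KIS(II(IK)K)))
  step 4: KIS(II(IK)K)
  step 5: I(II(IK)K)
  step 6: II(IK)K
  step 7: I(IK)K
  step 8: IKK
  step 9: KK

Answer: normal form = KK  (in 9 steps)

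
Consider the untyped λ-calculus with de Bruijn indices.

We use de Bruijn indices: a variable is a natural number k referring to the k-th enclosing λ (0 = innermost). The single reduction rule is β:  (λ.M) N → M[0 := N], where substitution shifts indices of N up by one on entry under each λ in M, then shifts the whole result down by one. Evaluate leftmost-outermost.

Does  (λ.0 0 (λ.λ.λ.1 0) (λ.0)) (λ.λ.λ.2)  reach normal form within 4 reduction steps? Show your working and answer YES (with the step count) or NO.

  start: (λ.0 0 (λ.λ.λ.1 0) (λ.0)) (λ.λ.λ.2)
  [1] (λ.λ.λ.2) (λ.λ.λ.2) (λ.λ.λ.1 0) (λ.0)
  [2] (λ.λ.λ.λ.λ.2) (λ.λ.λ.1 0) (λ.0)
  [3] (λ.λ.λ.λ.2) (λ.0)
  [4] λ.λ.λ.2

Answer: YES — reaches normal form λ.λ.λ.2 in 4 ≤ 4 steps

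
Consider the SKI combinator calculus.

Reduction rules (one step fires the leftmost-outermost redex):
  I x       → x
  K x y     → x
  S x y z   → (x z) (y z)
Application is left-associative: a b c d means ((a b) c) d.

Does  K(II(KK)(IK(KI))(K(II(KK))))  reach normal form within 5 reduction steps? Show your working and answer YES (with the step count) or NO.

Answer: YES — reaches normal form K(K(K(KK))) in 5 ≤ 5 steps

Reduction:
  start: K(II(KK)(IK(KI))(K(II(KK))))
  step 1: K(I(KK)(IK(KI))(K(II(KK))))
  step 2: K(KK(IK(KI))(K(II(KK))))
  step 3: K(K(K(II(KK))))
  step 4: K(K(K(I(KK))))
  step 5: K(K(K(KK)))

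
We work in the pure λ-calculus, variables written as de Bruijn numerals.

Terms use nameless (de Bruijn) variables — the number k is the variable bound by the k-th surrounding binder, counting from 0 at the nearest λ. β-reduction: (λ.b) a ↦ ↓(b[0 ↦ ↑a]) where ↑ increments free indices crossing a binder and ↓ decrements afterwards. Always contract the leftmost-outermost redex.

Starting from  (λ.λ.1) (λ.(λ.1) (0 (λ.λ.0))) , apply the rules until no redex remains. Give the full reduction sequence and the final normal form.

Answer: normal form = λ.λ.0  (in 2 steps)

Working:
  start: (λ.λ.1) (λ.(λ.1) (0 (λ.λ.0)))
  →1  λ.λ.(λ.1) (0 (λ.λ.0))
  →2  λ.λ.0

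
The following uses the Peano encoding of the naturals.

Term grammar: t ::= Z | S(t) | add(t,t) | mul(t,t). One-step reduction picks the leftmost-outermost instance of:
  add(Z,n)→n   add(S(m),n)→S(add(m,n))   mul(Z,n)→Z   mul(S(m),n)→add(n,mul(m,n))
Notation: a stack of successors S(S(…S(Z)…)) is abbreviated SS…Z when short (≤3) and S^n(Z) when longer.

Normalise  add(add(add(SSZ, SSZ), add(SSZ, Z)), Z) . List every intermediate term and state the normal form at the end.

Answer: normal form = S^6(Z)  (in 18 steps)

Reduction:
  start: add(add(add(SSZ, SSZ), add(SSZ, Z)), Z)
  →1  add(add(S(add(SZ, SSZ)), add(SSZ, Z)), Z)
  →2  add(S(add(add(SZ, SSZ), add(SSZ, Z))), Z)
  →3  S(add(add(add(SZ, SSZ), add(SSZ, Z)), Z))
  →4  S(add(add(S(add(Z, SSZ)), add(SSZ, Z)), Z))
  →5  S(add(S(add(add(Z, SSZ), add(SSZ, Z))), Z))
  →6  S(S(add(add(add(Z, SSZ), add(SSZ, Z)), Z)))
  →7  S(S(add(add(SSZ, add(SSZ, Z)), Z)))
  →8  S(S(add(S(add(SZ, add(SSZ, Z))), Z)))
  →9  S(S(S(add(add(SZ, add(SSZ, Z)), Z))))
  →10  S(S(S(add(S(add(Z, add(SSZ, Z))), Z))))
  →11  S(S(S(S(add(add(Z, add(SSZ, Z)), Z)))))
  →12  S(S(S(S(add(add(SSZ, Z), Z)))))
  →13  S(S(S(S(add(S(add(SZ, Z)), Z)))))
  →14  S(S(S(S(S(add(add(SZ, Z), Z))))))
  →15  S(S(S(S(S(add(S(add(Z, Z)), Z))))))
  →16  S(S(S(S(S(S(add(add(Z, Z), Z)))))))
  →17  S(S(S(S(S(S(add(Z, Z)))))))
  →18  S^6(Z)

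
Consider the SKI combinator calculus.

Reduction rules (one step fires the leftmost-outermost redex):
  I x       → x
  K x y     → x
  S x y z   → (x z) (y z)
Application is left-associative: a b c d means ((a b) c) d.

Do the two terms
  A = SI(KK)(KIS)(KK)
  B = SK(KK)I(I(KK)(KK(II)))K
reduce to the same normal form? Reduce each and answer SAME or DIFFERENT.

Answer: DIFFERENT — A ⇓ K(KK), B ⇓ KK

Derivation:
Term A:
  start: SI(KK)(KIS)(KK)
  →1  I(KIS)(KK(KIS))(KK)
  →2  KIS(KK(KIS))(KK)
  →3  I(KK(KIS))(KK)
  →4  KK(KIS)(KK)
  →5  K(KK)

Term B:
  start: SK(KK)I(I(KK)(KK(II)))K
  →1  KI(KKI)(I(KK)(KK(II)))K
  →2  I(I(KK)(KK(II)))K
  →3  I(KK)(KK(II))K
  →4  KK(KK(II))K
  →5  KK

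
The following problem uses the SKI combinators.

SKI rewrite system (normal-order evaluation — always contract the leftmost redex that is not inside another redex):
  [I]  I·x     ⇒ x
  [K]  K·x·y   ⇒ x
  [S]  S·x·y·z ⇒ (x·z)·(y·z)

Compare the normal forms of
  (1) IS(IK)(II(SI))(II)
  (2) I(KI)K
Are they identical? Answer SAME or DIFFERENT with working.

Answer: SAME — A ⇓ I, B ⇓ I

Reduction:
Term A:
  start: IS(IK)(II(SI))(II)
  [1] S(IK)(II(SI))(II)
  [2] IK(II)(II(SI)(II))
  [3] K(II)(II(SI)(II))
  [4] II
  [5] I

Term B:
  start: I(KI)K
  [1] KIK
  [2] I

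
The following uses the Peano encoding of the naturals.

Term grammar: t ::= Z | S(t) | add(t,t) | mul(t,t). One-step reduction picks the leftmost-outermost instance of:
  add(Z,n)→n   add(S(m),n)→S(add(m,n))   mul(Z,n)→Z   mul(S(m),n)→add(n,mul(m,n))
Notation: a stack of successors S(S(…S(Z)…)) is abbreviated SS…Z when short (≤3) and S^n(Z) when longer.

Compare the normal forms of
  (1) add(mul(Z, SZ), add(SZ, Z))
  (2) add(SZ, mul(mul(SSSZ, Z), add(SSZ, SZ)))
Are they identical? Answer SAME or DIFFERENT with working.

Answer: SAME — A ⇓ SZ, B ⇓ SZ

Working:
Term A:
  start: add(mul(Z, SZ), add(SZ, Z))
  →1  add(Z, add(SZ, Z))
  →2  add(SZ, Z)
  →3  S(add(Z, Z))
  →4  SZ

Term B:
  start: add(SZ, mul(mul(SSSZ, Z), add(SSZ, SZ)))
  →1  S(add(Z, mul(mul(SSSZ, Z), add(SSZ, SZ))))
  →2  S(mul(mul(SSSZ, Z), add(SSZ, SZ)))
  →3  S(mul(add(Z, mul(SSZ, Z)), add(SSZ, SZ)))
  →4  S(mul(mul(SSZ, Z), add(SSZ, SZ)))
  →5  S(mul(add(Z, mul(SZ, Z)), add(SSZ, SZ)))
  →6  S(mul(mul(SZ, Z), add(SSZ, SZ)))
  →7  S(mul(add(Z, mul(Z, Z)), add(SSZ, SZ)))
  →8  S(mul(mul(Z, Z), add(SSZ, SZ)))
  →9  S(mul(Z, add(SSZ, SZ)))
  →10  SZ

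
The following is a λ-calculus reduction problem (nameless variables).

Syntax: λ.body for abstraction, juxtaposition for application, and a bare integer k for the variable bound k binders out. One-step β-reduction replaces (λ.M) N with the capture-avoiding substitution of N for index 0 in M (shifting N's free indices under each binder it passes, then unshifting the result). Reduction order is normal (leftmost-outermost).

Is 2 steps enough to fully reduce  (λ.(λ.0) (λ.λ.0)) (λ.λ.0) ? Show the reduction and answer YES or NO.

Answer: YES — reaches normal form λ.λ.0 in 2 ≤ 2 steps

Derivation:
  start: (λ.(λ.0) (λ.λ.0)) (λ.λ.0)
  [1] (λ.0) (λ.λ.0)
  [2] λ.λ.0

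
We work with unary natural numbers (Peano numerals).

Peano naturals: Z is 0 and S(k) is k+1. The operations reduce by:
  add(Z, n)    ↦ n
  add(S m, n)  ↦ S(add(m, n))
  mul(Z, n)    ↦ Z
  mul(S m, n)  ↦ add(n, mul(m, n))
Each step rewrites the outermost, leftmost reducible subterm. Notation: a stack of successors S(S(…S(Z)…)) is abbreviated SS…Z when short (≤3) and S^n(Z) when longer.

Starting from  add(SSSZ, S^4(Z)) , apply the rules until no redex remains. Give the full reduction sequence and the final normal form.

Answer: normal form = S^7(Z)  (in 4 steps)

Derivation:
  start: add(SSSZ, S^4(Z))
  [1] S(add(SSZ, S^4(Z)))
  [2] S(S(add(SZ, S^4(Z))))
  [3] S(S(S(add(Z, S^4(Z)))))
  [4] S^7(Z)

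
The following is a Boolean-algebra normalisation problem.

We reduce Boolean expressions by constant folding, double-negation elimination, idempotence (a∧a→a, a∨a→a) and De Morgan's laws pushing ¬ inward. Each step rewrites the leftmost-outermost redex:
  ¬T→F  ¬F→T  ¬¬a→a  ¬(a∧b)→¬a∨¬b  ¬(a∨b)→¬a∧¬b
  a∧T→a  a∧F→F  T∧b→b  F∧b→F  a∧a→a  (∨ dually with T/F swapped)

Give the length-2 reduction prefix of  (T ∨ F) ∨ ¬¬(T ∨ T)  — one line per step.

Answer: after 2 steps: T

Derivation:
  start: (T ∨ F) ∨ ¬¬(T ∨ T)
  →1  T ∨ ¬¬(T ∨ T)
  →2  T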